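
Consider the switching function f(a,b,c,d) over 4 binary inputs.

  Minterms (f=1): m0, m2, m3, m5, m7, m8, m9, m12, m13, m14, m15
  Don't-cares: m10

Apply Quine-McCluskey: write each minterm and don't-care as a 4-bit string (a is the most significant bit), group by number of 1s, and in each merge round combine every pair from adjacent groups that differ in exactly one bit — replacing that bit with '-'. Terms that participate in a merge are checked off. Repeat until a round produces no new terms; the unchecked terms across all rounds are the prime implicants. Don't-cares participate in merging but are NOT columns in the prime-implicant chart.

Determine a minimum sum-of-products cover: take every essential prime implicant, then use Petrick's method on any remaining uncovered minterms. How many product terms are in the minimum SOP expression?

size-2^0 implicants → 0000(✓)  0010(✓)  0011(✓)  0101(✓)  0111(✓)  1000(✓)  1001(✓)  1010(✓)  1100(✓)  1101(✓)  1110(✓)  1111(✓)
size-2^1 implicants → -000(✓)  -010(✓)  -101(✓)  -111(✓)  0-11  00-0(✓)  001-  01-1(✓)  1-00(✓)  1-01(✓)  1-10(✓)  10-0(✓)  100-(✓)  11-0(✓)  11-1(✓)  110-(✓)  111-(✓)
size-2^2 implicants → -0-0  -1-1  1--0  1-0-  11--
Unchecked terms (primes): -0-0, -1-1, 0-11, 001-, 1--0, 1-0-, 11--
Minterm coverage:
  m0 ⊆ -0-0 [E]
  m2 ⊆ -0-0,001-
  m3 ⊆ 0-11,001-
  m5 ⊆ -1-1 [E]
  m7 ⊆ -1-1,0-11
  m8 ⊆ -0-0,1--0,1-0-
  m9 ⊆ 1-0- [E]
  m12 ⊆ 1--0,1-0-,11--
  m13 ⊆ -1-1,1-0-,11--
  m14 ⊆ 1--0,11--
  m15 ⊆ -1-1,11--
E = {-0-0, -1-1, 1-0-}
Petrick residual → 0-11, 1--0
Cover = b'd' + bd + a'cd + ad' + ac'  |cover|=5

5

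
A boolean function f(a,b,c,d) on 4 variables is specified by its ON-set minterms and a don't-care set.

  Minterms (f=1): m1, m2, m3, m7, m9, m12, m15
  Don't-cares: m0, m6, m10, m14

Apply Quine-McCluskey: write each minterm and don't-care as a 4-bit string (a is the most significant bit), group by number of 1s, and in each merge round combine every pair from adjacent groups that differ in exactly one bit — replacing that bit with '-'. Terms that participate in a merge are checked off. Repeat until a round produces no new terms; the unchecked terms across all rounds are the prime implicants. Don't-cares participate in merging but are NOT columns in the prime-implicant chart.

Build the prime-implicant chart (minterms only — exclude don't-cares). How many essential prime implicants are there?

3

Round 0: 0000✓ 0001✓ 0010✓ 0011✓ 0110✓ 0111✓ 1001✓ 1010✓ 1100✓ 1110✓ 1111✓
Round 1: -001 -010✓ -110✓ -111✓ 0-10✓ 0-11✓ 00-0✓ 00-1✓ 000-✓ 001-✓ 011-✓ 1-10✓ 11-0 111-✓
Round 2: --10 -11- 0-1- 00--
PIs = {--10, -001, -11-, 0-1-, 00--, 11-0}
Coverage chart:
  m1: -001,00--
  m2: --10,0-1-,00--
  m3: 0-1-,00--
  m7: -11-,0-1-
  m9: -001 ←essential
  m12: 11-0 ←essential
  m15: -11- ←essential
Essential: -001, -11-, 11-0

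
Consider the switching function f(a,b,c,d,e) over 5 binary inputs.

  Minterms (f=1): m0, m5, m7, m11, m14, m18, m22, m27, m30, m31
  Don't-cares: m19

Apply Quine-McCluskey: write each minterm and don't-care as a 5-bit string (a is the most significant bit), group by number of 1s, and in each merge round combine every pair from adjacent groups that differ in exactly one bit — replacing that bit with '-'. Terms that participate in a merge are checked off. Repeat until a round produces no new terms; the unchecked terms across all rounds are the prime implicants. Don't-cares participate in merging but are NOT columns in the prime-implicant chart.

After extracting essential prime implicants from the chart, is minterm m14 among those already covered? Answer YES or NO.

[col 0] 00000, 00101*, 00111*, 01011*, 01110*, 10010*, 10011*, 10110*, 11011*, 11110*, 11111*
[col 1] -1011, -1110, 001-1, 1-011, 1-110, 10-10, 1001-, 11-11, 1111-
Prime implicants: -1011, -1110, 00000, 001-1, 1-011, 1-110, 10-10, 1001-, 11-11, 1111-
PI chart (minterm → PIs covering it):
  0 | 00000  (sole → essential)
  5 | 001-1  (sole → essential)
  7 | 001-1  (sole → essential)
  11 | -1011  (sole → essential)
  14 | -1110  (sole → essential)
  18 | 10-10,1001-
  22 | 1-110,10-10
  27 | -1011,1-011,11-11
  30 | -1110,1-110,1111-
  31 | 11-11,1111-
Essential prime implicants: -1011, -1110, 00000, 001-1

YES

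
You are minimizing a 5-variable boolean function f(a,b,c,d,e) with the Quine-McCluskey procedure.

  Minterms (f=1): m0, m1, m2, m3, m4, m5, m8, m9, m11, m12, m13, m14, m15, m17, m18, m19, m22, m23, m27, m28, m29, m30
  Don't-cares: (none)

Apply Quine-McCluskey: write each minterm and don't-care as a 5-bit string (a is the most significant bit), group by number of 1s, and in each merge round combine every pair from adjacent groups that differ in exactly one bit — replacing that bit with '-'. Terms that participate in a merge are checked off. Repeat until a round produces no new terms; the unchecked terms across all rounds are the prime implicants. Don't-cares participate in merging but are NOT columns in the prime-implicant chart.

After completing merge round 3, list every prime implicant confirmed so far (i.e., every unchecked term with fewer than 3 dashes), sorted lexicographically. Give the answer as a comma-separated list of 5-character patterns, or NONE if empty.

[col 0] 00000*, 00001*, 00010*, 00011*, 00100*, 00101*, 01000*, 01001*, 01011*, 01100*, 01101*, 01110*, 01111*, 10001*, 10010*, 10011*, 10110*, 10111*, 11011*, 11100*, 11101*, 11110*
[col 1] -0001*, -0010*, -0011*, -1011*, -1100*, -1101*, -1110*, 0-000*, 0-001*, 0-011*, 0-100*, 0-101*, 00-00*, 00-01*, 000-0*, 000-1*, 0000-*, 0001-*, 0010-*, 01-00*, 01-01*, 01-11*, 010-1*, 0100-*, 011-0*, 011-1*, 0110-*, 0111-*, 1-011*, 1-110, 10-10*, 10-11*, 100-1*, 1001-*, 1011-*, 111-0*, 1110-*
[col 2] --011, -00-1, -001-, -11-0, -110-, 0--00*, 0--01*, 0-0-1, 0-00-*, 0-10-*, 00-0-*, 000--, 01--1, 01-0-*, 011--, 10-1-
[col 3] 0--0-
Prime implicants: --011, -00-1, -001-, -11-0, -110-, 0--0-, 0-0-1, 000--, 01--1, 011--, 1-110, 10-1-

--011, -00-1, -001-, -11-0, -110-, 0-0-1, 000--, 01--1, 011--, 1-110, 10-1-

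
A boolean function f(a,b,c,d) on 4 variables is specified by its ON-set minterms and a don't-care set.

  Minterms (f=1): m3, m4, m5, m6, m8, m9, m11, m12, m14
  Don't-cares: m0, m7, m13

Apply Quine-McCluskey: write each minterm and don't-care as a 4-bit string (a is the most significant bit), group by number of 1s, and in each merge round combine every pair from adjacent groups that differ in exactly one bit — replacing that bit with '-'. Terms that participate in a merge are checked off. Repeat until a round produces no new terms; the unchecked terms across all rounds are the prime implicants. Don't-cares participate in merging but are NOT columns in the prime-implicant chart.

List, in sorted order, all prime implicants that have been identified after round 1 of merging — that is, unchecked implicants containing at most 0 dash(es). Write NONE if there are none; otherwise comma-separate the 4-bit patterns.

NONE

size-2^0 implicants → 0000(✓)  0011(✓)  0100(✓)  0101(✓)  0110(✓)  0111(✓)  1000(✓)  1001(✓)  1011(✓)  1100(✓)  1101(✓)  1110(✓)
size-2^1 implicants → -000(✓)  -011  -100(✓)  -101(✓)  -110(✓)  0-00(✓)  0-11  01-0(✓)  01-1(✓)  010-(✓)  011-(✓)  1-00(✓)  1-01(✓)  10-1  100-(✓)  11-0(✓)  110-(✓)
size-2^2 implicants → --00  -1-0  -10-  01--  1-0-
Unchecked terms (primes): --00, -011, -1-0, -10-, 0-11, 01--, 1-0-, 10-1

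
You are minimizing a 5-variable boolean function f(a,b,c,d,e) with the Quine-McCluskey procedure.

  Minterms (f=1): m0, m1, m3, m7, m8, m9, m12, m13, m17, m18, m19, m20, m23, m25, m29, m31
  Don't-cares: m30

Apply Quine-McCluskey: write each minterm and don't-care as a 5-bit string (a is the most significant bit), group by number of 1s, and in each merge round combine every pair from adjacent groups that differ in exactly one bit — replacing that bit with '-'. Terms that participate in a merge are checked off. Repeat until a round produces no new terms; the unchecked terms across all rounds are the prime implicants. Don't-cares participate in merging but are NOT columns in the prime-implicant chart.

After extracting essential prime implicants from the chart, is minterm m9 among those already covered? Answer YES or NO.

YES

size-2^0 implicants → 00000(✓)  00001(✓)  00011(✓)  00111(✓)  01000(✓)  01001(✓)  01100(✓)  01101(✓)  10001(✓)  10010(✓)  10011(✓)  10100  10111(✓)  11001(✓)  11101(✓)  11110(✓)  11111(✓)
size-2^1 implicants → -0001(✓)  -0011(✓)  -0111(✓)  -1001(✓)  -1101(✓)  0-000(✓)  0-001(✓)  00-11(✓)  000-1(✓)  0000-(✓)  01-00(✓)  01-01(✓)  0100-(✓)  0110-(✓)  1-001(✓)  1-111  10-11(✓)  100-1(✓)  1001-  11-01(✓)  111-1  1111-
size-2^2 implicants → --001  -0-11  -00-1  -1-01  0-00-  01-0-
Unchecked terms (primes): --001, -0-11, -00-1, -1-01, 0-00-, 01-0-, 1-111, 1001-, 10100, 111-1, 1111-
Minterm coverage:
  m0 ⊆ 0-00- [E]
  m1 ⊆ --001,-00-1,0-00-
  m3 ⊆ -0-11,-00-1
  m7 ⊆ -0-11 [E]
  m8 ⊆ 0-00-,01-0-
  m9 ⊆ --001,-1-01,0-00-,01-0-
  m12 ⊆ 01-0- [E]
  m13 ⊆ -1-01,01-0-
  m17 ⊆ --001,-00-1
  m18 ⊆ 1001- [E]
  m19 ⊆ -0-11,-00-1,1001-
  m20 ⊆ 10100 [E]
  m23 ⊆ -0-11,1-111
  m25 ⊆ --001,-1-01
  m29 ⊆ -1-01,111-1
  m31 ⊆ 1-111,111-1,1111-
E = {-0-11, 0-00-, 01-0-, 1001-, 10100}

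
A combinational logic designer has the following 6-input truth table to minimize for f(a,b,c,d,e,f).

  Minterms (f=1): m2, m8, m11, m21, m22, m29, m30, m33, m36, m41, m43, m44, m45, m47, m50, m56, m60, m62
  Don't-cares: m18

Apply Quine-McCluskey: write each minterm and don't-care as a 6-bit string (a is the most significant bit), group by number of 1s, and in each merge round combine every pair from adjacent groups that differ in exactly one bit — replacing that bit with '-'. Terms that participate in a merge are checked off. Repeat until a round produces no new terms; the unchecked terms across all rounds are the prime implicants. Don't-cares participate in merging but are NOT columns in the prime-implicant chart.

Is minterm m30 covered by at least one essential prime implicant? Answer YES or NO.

Round 0: 000010✓ 001000 001011✓ 010010✓ 010101✓ 010110✓ 011101✓ 011110✓ 100001✓ 100100✓ 101001✓ 101011✓ 101100✓ 101101✓ 101111✓ 110010✓ 111000✓ 111100✓ 111110✓
Round 1: -01011 -10010 -11110 0-0010 01-101 01-110 010-10 1-1100 10-001 10-100 101-01✓ 101-11✓ 1010-1✓ 1011-1✓ 10110- 111-00 1111-0
Round 2: 101--1
PIs = {-01011, -10010, -11110, 0-0010, 001000, 01-101, 01-110, 010-10, 1-1100, 10-001, 10-100, 101--1, 10110-, 111-00, 1111-0}
Coverage chart:
  m2: 0-0010 ←essential
  m8: 001000 ←essential
  m11: -01011 ←essential
  m21: 01-101 ←essential
  m22: 01-110,010-10
  m29: 01-101 ←essential
  m30: -11110,01-110
  m33: 10-001 ←essential
  m36: 10-100 ←essential
  m41: 10-001,101--1
  m43: -01011,101--1
  m44: 1-1100,10-100,10110-
  m45: 101--1,10110-
  m47: 101--1 ←essential
  m50: -10010 ←essential
  m56: 111-00 ←essential
  m60: 1-1100,111-00,1111-0
  m62: -11110,1111-0
Essential: -01011, -10010, 0-0010, 001000, 01-101, 10-001, 10-100, 101--1, 111-00

NO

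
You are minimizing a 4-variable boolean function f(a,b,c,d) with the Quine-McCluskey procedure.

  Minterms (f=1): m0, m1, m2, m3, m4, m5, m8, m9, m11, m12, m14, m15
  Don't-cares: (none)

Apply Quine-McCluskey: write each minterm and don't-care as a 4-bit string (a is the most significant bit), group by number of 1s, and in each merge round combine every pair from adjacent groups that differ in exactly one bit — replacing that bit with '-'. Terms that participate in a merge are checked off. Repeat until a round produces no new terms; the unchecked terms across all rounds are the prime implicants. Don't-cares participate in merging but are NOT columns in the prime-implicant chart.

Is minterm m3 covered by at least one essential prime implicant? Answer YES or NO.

size-2^0 implicants → 0000(✓)  0001(✓)  0010(✓)  0011(✓)  0100(✓)  0101(✓)  1000(✓)  1001(✓)  1011(✓)  1100(✓)  1110(✓)  1111(✓)
size-2^1 implicants → -000(✓)  -001(✓)  -011(✓)  -100(✓)  0-00(✓)  0-01(✓)  00-0(✓)  00-1(✓)  000-(✓)  001-(✓)  010-(✓)  1-00(✓)  1-11  10-1(✓)  100-(✓)  11-0  111-
size-2^2 implicants → --00  -0-1  -00-  0-0-  00--
Unchecked terms (primes): --00, -0-1, -00-, 0-0-, 00--, 1-11, 11-0, 111-
Minterm coverage:
  m0 ⊆ --00,-00-,0-0-,00--
  m1 ⊆ -0-1,-00-,0-0-,00--
  m2 ⊆ 00-- [E]
  m3 ⊆ -0-1,00--
  m4 ⊆ --00,0-0-
  m5 ⊆ 0-0- [E]
  m8 ⊆ --00,-00-
  m9 ⊆ -0-1,-00-
  m11 ⊆ -0-1,1-11
  m12 ⊆ --00,11-0
  m14 ⊆ 11-0,111-
  m15 ⊆ 1-11,111-
E = {0-0-, 00--}

YES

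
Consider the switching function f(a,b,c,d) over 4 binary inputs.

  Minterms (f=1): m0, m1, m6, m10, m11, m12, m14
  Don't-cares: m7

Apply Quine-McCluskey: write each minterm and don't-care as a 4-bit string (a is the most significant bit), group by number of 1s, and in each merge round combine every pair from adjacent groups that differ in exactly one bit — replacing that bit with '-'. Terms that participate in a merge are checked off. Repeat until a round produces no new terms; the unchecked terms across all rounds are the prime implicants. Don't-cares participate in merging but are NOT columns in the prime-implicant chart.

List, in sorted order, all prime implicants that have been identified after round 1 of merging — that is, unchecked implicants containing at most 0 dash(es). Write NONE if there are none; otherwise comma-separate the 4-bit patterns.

Round 0: 0000✓ 0001✓ 0110✓ 0111✓ 1010✓ 1011✓ 1100✓ 1110✓
Round 1: -110 000- 011- 1-10 101- 11-0
PIs = {-110, 000-, 011-, 1-10, 101-, 11-0}

NONE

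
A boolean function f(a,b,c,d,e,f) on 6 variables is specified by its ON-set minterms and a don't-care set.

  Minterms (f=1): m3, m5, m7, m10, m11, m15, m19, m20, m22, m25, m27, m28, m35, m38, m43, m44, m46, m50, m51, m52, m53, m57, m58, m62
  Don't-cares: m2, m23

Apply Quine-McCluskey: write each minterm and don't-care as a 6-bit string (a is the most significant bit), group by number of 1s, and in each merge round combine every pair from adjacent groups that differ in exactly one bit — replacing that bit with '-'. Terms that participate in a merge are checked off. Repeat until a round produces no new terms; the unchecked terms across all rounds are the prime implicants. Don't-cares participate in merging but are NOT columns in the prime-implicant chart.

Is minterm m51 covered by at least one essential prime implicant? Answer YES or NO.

NO

size-2^0 implicants → 000010(✓)  000011(✓)  000101(✓)  000111(✓)  001010(✓)  001011(✓)  001111(✓)  010011(✓)  010100(✓)  010110(✓)  010111(✓)  011001(✓)  011011(✓)  011100(✓)  100011(✓)  100110(✓)  101011(✓)  101100(✓)  101110(✓)  110010(✓)  110011(✓)  110100(✓)  110101(✓)  111001(✓)  111010(✓)  111110(✓)
size-2^1 implicants → -00011(✓)  -01011(✓)  -10011(✓)  -10100  -11001  0-0011(✓)  0-0111(✓)  0-1011(✓)  00-010(✓)  00-011(✓)  00-111(✓)  000-11(✓)  00001-(✓)  0001-1  001-11(✓)  00101-(✓)  01-011(✓)  01-100  010-11(✓)  0101-0  01011-  0110-1  1-0011(✓)  1-1110  10-011(✓)  10-110  1011-0  11-010  11001-  11010-  111-10
size-2^2 implicants → --0011  -0-011  0--011  0-0-11  00--11  00-01-
Unchecked terms (primes): --0011, -0-011, -10100, -11001, 0--011, 0-0-11, 00--11, 00-01-, 0001-1, 01-100, 0101-0, 01011-, 0110-1, 1-1110, 10-110, 1011-0, 11-010, 11001-, 11010-, 111-10
Minterm coverage:
  m3 ⊆ --0011,-0-011,0--011,0-0-11,00--11,00-01-
  m5 ⊆ 0001-1 [E]
  m7 ⊆ 0-0-11,00--11,0001-1
  m10 ⊆ 00-01- [E]
  m11 ⊆ -0-011,0--011,00--11,00-01-
  m15 ⊆ 00--11 [E]
  m19 ⊆ --0011,0--011,0-0-11
  m20 ⊆ -10100,01-100,0101-0
  m22 ⊆ 0101-0,01011-
  m25 ⊆ -11001,0110-1
  m27 ⊆ 0--011,0110-1
  m28 ⊆ 01-100 [E]
  m35 ⊆ --0011,-0-011
  m38 ⊆ 10-110 [E]
  m43 ⊆ -0-011 [E]
  m44 ⊆ 1011-0 [E]
  m46 ⊆ 1-1110,10-110,1011-0
  m50 ⊆ 11-010,11001-
  m51 ⊆ --0011,11001-
  m52 ⊆ -10100,11010-
  m53 ⊆ 11010- [E]
  m57 ⊆ -11001 [E]
  m58 ⊆ 11-010,111-10
  m62 ⊆ 1-1110,111-10
E = {-0-011, -11001, 00--11, 00-01-, 0001-1, 01-100, 10-110, 1011-0, 11010-}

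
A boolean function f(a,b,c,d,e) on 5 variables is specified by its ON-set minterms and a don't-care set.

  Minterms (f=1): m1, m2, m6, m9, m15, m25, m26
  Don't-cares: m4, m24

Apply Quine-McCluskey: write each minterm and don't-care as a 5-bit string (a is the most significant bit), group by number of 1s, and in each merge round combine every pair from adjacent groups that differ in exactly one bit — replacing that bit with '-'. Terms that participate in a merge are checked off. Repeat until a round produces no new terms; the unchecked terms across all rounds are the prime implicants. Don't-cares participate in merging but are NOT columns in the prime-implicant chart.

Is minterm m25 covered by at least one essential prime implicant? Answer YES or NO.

NO

Round 0: 00001✓ 00010✓ 00100✓ 00110✓ 01001✓ 01111 11000✓ 11001✓ 11010✓
Round 1: -1001 0-001 00-10 001-0 110-0 1100-
PIs = {-1001, 0-001, 00-10, 001-0, 01111, 110-0, 1100-}
Coverage chart:
  m1: 0-001 ←essential
  m2: 00-10 ←essential
  m6: 00-10,001-0
  m9: -1001,0-001
  m15: 01111 ←essential
  m25: -1001,1100-
  m26: 110-0 ←essential
Essential: 0-001, 00-10, 01111, 110-0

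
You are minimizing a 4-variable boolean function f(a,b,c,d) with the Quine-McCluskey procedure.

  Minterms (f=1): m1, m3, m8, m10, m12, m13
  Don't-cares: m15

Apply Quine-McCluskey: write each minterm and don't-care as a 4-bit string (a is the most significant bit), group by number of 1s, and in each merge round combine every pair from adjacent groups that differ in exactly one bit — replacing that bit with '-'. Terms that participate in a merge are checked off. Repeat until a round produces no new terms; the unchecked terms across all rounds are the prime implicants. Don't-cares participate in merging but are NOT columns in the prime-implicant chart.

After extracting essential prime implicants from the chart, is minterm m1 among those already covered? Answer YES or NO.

size-2^0 implicants → 0001(✓)  0011(✓)  1000(✓)  1010(✓)  1100(✓)  1101(✓)  1111(✓)
size-2^1 implicants → 00-1  1-00  10-0  11-1  110-
Unchecked terms (primes): 00-1, 1-00, 10-0, 11-1, 110-
Minterm coverage:
  m1 ⊆ 00-1 [E]
  m3 ⊆ 00-1 [E]
  m8 ⊆ 1-00,10-0
  m10 ⊆ 10-0 [E]
  m12 ⊆ 1-00,110-
  m13 ⊆ 11-1,110-
E = {00-1, 10-0}

YES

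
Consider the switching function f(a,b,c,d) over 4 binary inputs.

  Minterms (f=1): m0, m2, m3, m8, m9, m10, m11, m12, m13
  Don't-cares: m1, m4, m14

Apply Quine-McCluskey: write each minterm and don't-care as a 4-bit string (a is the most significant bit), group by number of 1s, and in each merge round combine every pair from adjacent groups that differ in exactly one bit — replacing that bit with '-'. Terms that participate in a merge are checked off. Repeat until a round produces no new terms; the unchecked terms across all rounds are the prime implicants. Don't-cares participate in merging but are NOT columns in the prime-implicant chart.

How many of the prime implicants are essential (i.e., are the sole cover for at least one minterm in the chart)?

2

Round 0: 0000✓ 0001✓ 0010✓ 0011✓ 0100✓ 1000✓ 1001✓ 1010✓ 1011✓ 1100✓ 1101✓ 1110✓
Round 1: -000✓ -001✓ -010✓ -011✓ -100✓ 0-00✓ 00-0✓ 00-1✓ 000-✓ 001-✓ 1-00✓ 1-01✓ 1-10✓ 10-0✓ 10-1✓ 100-✓ 101-✓ 11-0✓ 110-✓
Round 2: --00 -0-0✓ -0-1✓ -00-✓ -01-✓ 00--✓ 1--0 1-0- 10--✓
Round 3: -0--
PIs = {--00, -0--, 1--0, 1-0-}
Coverage chart:
  m0: --00,-0--
  m2: -0-- ←essential
  m3: -0-- ←essential
  m8: --00,-0--,1--0,1-0-
  m9: -0--,1-0-
  m10: -0--,1--0
  m11: -0-- ←essential
  m12: --00,1--0,1-0-
  m13: 1-0- ←essential
Essential: -0--, 1-0-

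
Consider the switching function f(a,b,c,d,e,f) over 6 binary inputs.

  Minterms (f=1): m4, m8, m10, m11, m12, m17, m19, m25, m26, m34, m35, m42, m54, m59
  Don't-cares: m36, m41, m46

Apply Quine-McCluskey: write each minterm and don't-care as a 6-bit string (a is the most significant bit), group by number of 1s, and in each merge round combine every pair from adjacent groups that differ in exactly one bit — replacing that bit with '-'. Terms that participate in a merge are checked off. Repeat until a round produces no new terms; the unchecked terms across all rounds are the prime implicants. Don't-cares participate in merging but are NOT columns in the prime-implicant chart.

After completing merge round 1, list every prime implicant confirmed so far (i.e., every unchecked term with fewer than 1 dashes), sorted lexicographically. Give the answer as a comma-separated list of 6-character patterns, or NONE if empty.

101001, 110110, 111011

size-2^0 implicants → 000100(✓)  001000(✓)  001010(✓)  001011(✓)  001100(✓)  010001(✓)  010011(✓)  011001(✓)  011010(✓)  100010(✓)  100011(✓)  100100(✓)  101001  101010(✓)  101110(✓)  110110  111011
size-2^1 implicants → -00100  -01010  0-1010  00-100  001-00  0010-0  00101-  01-001  0100-1  10-010  10001-  101-10
Unchecked terms (primes): -00100, -01010, 0-1010, 00-100, 001-00, 0010-0, 00101-, 01-001, 0100-1, 10-010, 10001-, 101-10, 101001, 110110, 111011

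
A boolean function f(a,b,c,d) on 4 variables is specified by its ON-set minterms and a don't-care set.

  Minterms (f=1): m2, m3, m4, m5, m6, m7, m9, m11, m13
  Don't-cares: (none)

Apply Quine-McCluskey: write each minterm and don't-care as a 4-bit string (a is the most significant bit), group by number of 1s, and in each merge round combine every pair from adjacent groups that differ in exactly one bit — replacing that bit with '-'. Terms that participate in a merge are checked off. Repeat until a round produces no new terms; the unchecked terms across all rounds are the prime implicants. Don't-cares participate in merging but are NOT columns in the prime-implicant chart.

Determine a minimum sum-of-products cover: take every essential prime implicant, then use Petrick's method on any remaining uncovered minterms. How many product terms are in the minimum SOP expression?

size-2^0 implicants → 0010(✓)  0011(✓)  0100(✓)  0101(✓)  0110(✓)  0111(✓)  1001(✓)  1011(✓)  1101(✓)
size-2^1 implicants → -011  -101  0-10(✓)  0-11(✓)  001-(✓)  01-0(✓)  01-1(✓)  010-(✓)  011-(✓)  1-01  10-1
size-2^2 implicants → 0-1-  01--
Unchecked terms (primes): -011, -101, 0-1-, 01--, 1-01, 10-1
Minterm coverage:
  m2 ⊆ 0-1- [E]
  m3 ⊆ -011,0-1-
  m4 ⊆ 01-- [E]
  m5 ⊆ -101,01--
  m6 ⊆ 0-1-,01--
  m7 ⊆ 0-1-,01--
  m9 ⊆ 1-01,10-1
  m11 ⊆ -011,10-1
  m13 ⊆ -101,1-01
E = {0-1-, 01--}
Petrick residual → -011, 1-01
Cover = b'cd + a'c + a'b + ac'd  |cover|=4

4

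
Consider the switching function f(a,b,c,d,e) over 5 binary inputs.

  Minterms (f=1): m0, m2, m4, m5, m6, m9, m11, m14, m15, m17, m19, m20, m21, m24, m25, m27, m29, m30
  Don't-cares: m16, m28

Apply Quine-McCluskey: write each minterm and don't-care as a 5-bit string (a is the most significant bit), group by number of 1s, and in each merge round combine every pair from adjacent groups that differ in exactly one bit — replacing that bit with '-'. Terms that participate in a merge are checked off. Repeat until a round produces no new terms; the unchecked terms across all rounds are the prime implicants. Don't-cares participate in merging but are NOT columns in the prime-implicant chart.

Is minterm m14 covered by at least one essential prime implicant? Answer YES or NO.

Round 0: 00000✓ 00010✓ 00100✓ 00101✓ 00110✓ 01001✓ 01011✓ 01110✓ 01111✓ 10000✓ 10001✓ 10011✓ 10100✓ 10101✓ 11000✓ 11001✓ 11011✓ 11100✓ 11101✓ 11110✓
Round 1: -0000✓ -0100✓ -0101✓ -1001✓ -1011✓ -1110 0-110 00-00✓ 00-10✓ 000-0✓ 001-0✓ 0010-✓ 01-11 010-1✓ 0111- 1-000✓ 1-001✓ 1-011✓ 1-100✓ 1-101✓ 10-00✓ 10-01✓ 100-1✓ 1000-✓ 1010-✓ 11-00✓ 11-01✓ 110-1✓ 1100-✓ 111-0 1110-✓
Round 2: -0-00 -010- -10-1 00--0 1--00✓ 1--01✓ 1-0-1 1-00-✓ 1-10-✓ 10-0-✓ 11-0-✓
Round 3: 1--0-
PIs = {-0-00, -010-, -10-1, -1110, 0-110, 00--0, 01-11, 0111-, 1--0-, 1-0-1, 111-0}
Coverage chart:
  m0: -0-00,00--0
  m2: 00--0 ←essential
  m4: -0-00,-010-,00--0
  m5: -010- ←essential
  m6: 0-110,00--0
  m9: -10-1 ←essential
  m11: -10-1,01-11
  m14: -1110,0-110,0111-
  m15: 01-11,0111-
  m17: 1--0-,1-0-1
  m19: 1-0-1 ←essential
  m20: -0-00,-010-,1--0-
  m21: -010-,1--0-
  m24: 1--0- ←essential
  m25: -10-1,1--0-,1-0-1
  m27: -10-1,1-0-1
  m29: 1--0- ←essential
  m30: -1110,111-0
Essential: -010-, -10-1, 00--0, 1--0-, 1-0-1

NO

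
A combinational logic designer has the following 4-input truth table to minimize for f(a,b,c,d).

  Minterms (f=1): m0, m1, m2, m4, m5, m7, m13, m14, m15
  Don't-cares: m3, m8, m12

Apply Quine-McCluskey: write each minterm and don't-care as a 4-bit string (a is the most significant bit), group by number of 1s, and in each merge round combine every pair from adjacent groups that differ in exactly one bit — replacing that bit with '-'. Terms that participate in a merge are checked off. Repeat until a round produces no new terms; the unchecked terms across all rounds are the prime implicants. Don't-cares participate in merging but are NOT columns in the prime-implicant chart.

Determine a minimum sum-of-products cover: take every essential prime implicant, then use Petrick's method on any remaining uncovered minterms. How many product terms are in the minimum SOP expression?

4

Round 0: 0000✓ 0001✓ 0010✓ 0011✓ 0100✓ 0101✓ 0111✓ 1000✓ 1100✓ 1101✓ 1110✓ 1111✓
Round 1: -000✓ -100✓ -101✓ -111✓ 0-00✓ 0-01✓ 0-11✓ 00-0✓ 00-1✓ 000-✓ 001-✓ 01-1✓ 010-✓ 1-00✓ 11-0✓ 11-1✓ 110-✓ 111-✓
Round 2: --00 -1-1 -10- 0--1 0-0- 00-- 11--
PIs = {--00, -1-1, -10-, 0--1, 0-0-, 00--, 11--}
Coverage chart:
  m0: --00,0-0-,00--
  m1: 0--1,0-0-,00--
  m2: 00-- ←essential
  m4: --00,-10-,0-0-
  m5: -1-1,-10-,0--1,0-0-
  m7: -1-1,0--1
  m13: -1-1,-10-,11--
  m14: 11-- ←essential
  m15: -1-1,11--
Essential: 00--, 11--
Petrick residual → --00, -1-1
Min cover (4 terms): c'd' + bd + a'b' + ab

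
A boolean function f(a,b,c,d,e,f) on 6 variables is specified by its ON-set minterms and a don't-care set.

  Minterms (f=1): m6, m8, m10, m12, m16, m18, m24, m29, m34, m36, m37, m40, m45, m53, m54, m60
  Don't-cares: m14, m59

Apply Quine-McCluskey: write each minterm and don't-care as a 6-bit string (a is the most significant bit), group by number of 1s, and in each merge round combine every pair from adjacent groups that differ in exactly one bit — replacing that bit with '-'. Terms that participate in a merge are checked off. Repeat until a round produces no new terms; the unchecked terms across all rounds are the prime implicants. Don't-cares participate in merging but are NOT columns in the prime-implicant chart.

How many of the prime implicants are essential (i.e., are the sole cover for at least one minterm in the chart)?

size-2^0 implicants → 000110(✓)  001000(✓)  001010(✓)  001100(✓)  001110(✓)  010000(✓)  010010(✓)  011000(✓)  011101  100010  100100(✓)  100101(✓)  101000(✓)  101101(✓)  110101(✓)  110110  111011  111100
size-2^1 implicants → -01000  0-1000  00-110  001-00(✓)  001-10(✓)  0010-0(✓)  0011-0(✓)  01-000  0100-0  1-0101  10-101  10010-
size-2^2 implicants → 001--0
Unchecked terms (primes): -01000, 0-1000, 00-110, 001--0, 01-000, 0100-0, 011101, 1-0101, 10-101, 100010, 10010-, 110110, 111011, 111100
Minterm coverage:
  m6 ⊆ 00-110 [E]
  m8 ⊆ -01000,0-1000,001--0
  m10 ⊆ 001--0 [E]
  m12 ⊆ 001--0 [E]
  m16 ⊆ 01-000,0100-0
  m18 ⊆ 0100-0 [E]
  m24 ⊆ 0-1000,01-000
  m29 ⊆ 011101 [E]
  m34 ⊆ 100010 [E]
  m36 ⊆ 10010- [E]
  m37 ⊆ 1-0101,10-101,10010-
  m40 ⊆ -01000 [E]
  m45 ⊆ 10-101 [E]
  m53 ⊆ 1-0101 [E]
  m54 ⊆ 110110 [E]
  m60 ⊆ 111100 [E]
E = {-01000, 00-110, 001--0, 0100-0, 011101, 1-0101, 10-101, 100010, 10010-, 110110, 111100}

11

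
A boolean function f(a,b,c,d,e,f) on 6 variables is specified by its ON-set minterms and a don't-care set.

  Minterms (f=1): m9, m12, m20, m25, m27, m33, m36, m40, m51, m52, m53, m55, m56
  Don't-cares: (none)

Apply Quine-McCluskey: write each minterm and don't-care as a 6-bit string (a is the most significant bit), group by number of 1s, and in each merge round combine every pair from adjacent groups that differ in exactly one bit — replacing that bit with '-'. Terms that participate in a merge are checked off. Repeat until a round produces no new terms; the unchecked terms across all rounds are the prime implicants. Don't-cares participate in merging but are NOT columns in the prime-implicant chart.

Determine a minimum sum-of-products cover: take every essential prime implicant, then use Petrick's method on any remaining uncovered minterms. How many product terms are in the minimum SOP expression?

[col 0] 001001*, 001100, 010100*, 011001*, 011011*, 100001, 100100*, 101000*, 110011*, 110100*, 110101*, 110111*, 111000*
[col 1] -10100, 0-1001, 0110-1, 1-0100, 1-1000, 110-11, 1101-1, 11010-
Prime implicants: -10100, 0-1001, 001100, 0110-1, 1-0100, 1-1000, 100001, 110-11, 1101-1, 11010-
PI chart (minterm → PIs covering it):
  9 | 0-1001  (sole → essential)
  12 | 001100  (sole → essential)
  20 | -10100  (sole → essential)
  25 | 0-1001,0110-1
  27 | 0110-1  (sole → essential)
  33 | 100001  (sole → essential)
  36 | 1-0100  (sole → essential)
  40 | 1-1000  (sole → essential)
  51 | 110-11  (sole → essential)
  52 | -10100,1-0100,11010-
  53 | 1101-1,11010-
  55 | 110-11,1101-1
  56 | 1-1000  (sole → essential)
Essential prime implicants: -10100, 0-1001, 001100, 0110-1, 1-0100, 1-1000, 100001, 110-11
Petrick residual → 1101-1
Minimum SOP uses 9 PIs: bc'de'f' + a'cd'e'f + a'b'cde'f' + a'bcd'f + ac'de'f' + acd'e'f' + ab'c'd'e'f + abc'ef + abc'df

9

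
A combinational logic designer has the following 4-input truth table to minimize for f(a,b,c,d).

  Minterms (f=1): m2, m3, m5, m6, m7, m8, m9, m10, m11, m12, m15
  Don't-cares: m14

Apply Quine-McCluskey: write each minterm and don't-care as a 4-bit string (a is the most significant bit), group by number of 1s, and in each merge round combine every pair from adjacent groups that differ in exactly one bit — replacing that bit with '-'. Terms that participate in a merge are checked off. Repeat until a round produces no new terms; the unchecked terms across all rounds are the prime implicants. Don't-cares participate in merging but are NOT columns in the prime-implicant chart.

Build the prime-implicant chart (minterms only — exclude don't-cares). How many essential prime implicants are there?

size-2^0 implicants → 0010(✓)  0011(✓)  0101(✓)  0110(✓)  0111(✓)  1000(✓)  1001(✓)  1010(✓)  1011(✓)  1100(✓)  1110(✓)  1111(✓)
size-2^1 implicants → -010(✓)  -011(✓)  -110(✓)  -111(✓)  0-10(✓)  0-11(✓)  001-(✓)  01-1  011-(✓)  1-00(✓)  1-10(✓)  1-11(✓)  10-0(✓)  10-1(✓)  100-(✓)  101-(✓)  11-0(✓)  111-(✓)
size-2^2 implicants → --10(✓)  --11(✓)  -01-(✓)  -11-(✓)  0-1-(✓)  1--0  1-1-(✓)  10--
size-2^3 implicants → --1-
Unchecked terms (primes): --1-, 01-1, 1--0, 10--
Minterm coverage:
  m2 ⊆ --1- [E]
  m3 ⊆ --1- [E]
  m5 ⊆ 01-1 [E]
  m6 ⊆ --1- [E]
  m7 ⊆ --1-,01-1
  m8 ⊆ 1--0,10--
  m9 ⊆ 10-- [E]
  m10 ⊆ --1-,1--0,10--
  m11 ⊆ --1-,10--
  m12 ⊆ 1--0 [E]
  m15 ⊆ --1- [E]
E = {--1-, 01-1, 1--0, 10--}

4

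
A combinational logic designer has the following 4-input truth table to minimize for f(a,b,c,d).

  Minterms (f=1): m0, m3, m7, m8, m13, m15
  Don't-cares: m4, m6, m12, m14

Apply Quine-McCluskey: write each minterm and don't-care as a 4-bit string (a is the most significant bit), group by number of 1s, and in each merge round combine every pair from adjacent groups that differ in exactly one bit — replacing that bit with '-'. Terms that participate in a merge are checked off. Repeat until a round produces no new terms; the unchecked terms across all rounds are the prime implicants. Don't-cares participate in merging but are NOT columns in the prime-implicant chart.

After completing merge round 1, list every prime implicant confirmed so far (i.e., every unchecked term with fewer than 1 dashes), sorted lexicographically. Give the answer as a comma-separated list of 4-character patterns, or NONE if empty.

NONE

[col 0] 0000*, 0011*, 0100*, 0110*, 0111*, 1000*, 1100*, 1101*, 1110*, 1111*
[col 1] -000*, -100*, -110*, -111*, 0-00*, 0-11, 01-0*, 011-*, 1-00*, 11-0*, 11-1*, 110-*, 111-*
[col 2] --00, -1-0, -11-, 11--
Prime implicants: --00, -1-0, -11-, 0-11, 11--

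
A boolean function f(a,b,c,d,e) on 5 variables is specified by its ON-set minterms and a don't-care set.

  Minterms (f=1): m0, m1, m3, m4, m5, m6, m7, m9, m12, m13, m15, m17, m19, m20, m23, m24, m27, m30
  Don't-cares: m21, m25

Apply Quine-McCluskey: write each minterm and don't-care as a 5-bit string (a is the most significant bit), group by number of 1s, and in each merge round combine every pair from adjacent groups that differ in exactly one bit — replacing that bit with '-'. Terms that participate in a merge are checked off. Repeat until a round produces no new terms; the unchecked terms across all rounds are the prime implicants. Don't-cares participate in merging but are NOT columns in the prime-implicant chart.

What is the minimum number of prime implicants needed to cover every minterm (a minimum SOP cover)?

Round 0: 00000✓ 00001✓ 00011✓ 00100✓ 00101✓ 00110✓ 00111✓ 01001✓ 01100✓ 01101✓ 01111✓ 10001✓ 10011✓ 10100✓ 10101✓ 10111✓ 11000✓ 11001✓ 11011✓ 11110
Round 1: -0001✓ -0011✓ -0100✓ -0101✓ -0111✓ -1001✓ 0-001✓ 0-100✓ 0-101✓ 0-111✓ 00-00✓ 00-01✓ 00-11✓ 000-1✓ 0000-✓ 001-0✓ 001-1✓ 0010-✓ 0011-✓ 01-01✓ 011-1✓ 0110-✓ 1-001✓ 1-011✓ 10-01✓ 10-11✓ 100-1✓ 101-1✓ 1010-✓ 110-1✓ 1100-
Round 2: --001 -0-01✓ -0-11✓ -00-1✓ -01-1✓ -010- 0--01 0-1-1 0-10- 00--1✓ 00-0- 001-- 1-0-1 10--1✓
Round 3: -0--1
PIs = {--001, -0--1, -010-, 0--01, 0-1-1, 0-10-, 00-0-, 001--, 1-0-1, 1100-, 11110}
Coverage chart:
  m0: 00-0- ←essential
  m1: --001,-0--1,0--01,00-0-
  m3: -0--1 ←essential
  m4: -010-,0-10-,00-0-,001--
  m5: -0--1,-010-,0--01,0-1-1,0-10-,00-0-,001--
  m6: 001-- ←essential
  m7: -0--1,0-1-1,001--
  m9: --001,0--01
  m12: 0-10- ←essential
  m13: 0--01,0-1-1,0-10-
  m15: 0-1-1 ←essential
  m17: --001,-0--1,1-0-1
  m19: -0--1,1-0-1
  m20: -010- ←essential
  m23: -0--1 ←essential
  m24: 1100- ←essential
  m27: 1-0-1 ←essential
  m30: 11110 ←essential
Essential: -0--1, -010-, 0-1-1, 0-10-, 00-0-, 001--, 1-0-1, 1100-, 11110
Petrick residual → --001
Min cover (10 terms): c'd'e + b'e + b'cd' + a'ce + a'cd' + a'b'd' + a'b'c + ac'e + abc'd' + abcde'

10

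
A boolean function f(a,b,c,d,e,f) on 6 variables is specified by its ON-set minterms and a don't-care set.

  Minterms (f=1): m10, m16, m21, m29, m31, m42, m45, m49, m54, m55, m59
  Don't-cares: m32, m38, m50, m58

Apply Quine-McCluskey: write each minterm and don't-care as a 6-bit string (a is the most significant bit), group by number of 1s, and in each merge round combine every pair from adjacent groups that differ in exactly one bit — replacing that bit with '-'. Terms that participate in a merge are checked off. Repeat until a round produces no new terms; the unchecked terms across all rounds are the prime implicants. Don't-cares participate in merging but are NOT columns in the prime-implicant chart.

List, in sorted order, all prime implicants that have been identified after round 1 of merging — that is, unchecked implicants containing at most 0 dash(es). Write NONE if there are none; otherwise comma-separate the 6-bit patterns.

size-2^0 implicants → 001010(✓)  010000  010101(✓)  011101(✓)  011111(✓)  100000  100110(✓)  101010(✓)  101101  110001  110010(✓)  110110(✓)  110111(✓)  111010(✓)  111011(✓)
size-2^1 implicants → -01010  01-101  0111-1  1-0110  1-1010  11-010  110-10  11011-  11101-
Unchecked terms (primes): -01010, 01-101, 010000, 0111-1, 1-0110, 1-1010, 100000, 101101, 11-010, 110-10, 110001, 11011-, 11101-

010000, 100000, 101101, 110001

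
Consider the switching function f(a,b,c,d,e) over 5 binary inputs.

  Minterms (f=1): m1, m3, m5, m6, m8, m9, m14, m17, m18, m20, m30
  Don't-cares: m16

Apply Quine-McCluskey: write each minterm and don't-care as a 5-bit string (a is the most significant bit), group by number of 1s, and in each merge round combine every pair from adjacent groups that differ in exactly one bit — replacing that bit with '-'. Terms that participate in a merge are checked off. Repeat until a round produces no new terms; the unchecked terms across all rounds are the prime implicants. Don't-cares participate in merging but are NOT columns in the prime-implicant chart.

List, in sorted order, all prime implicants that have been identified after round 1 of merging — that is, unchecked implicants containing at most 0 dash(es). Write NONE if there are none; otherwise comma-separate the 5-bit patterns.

NONE

size-2^0 implicants → 00001(✓)  00011(✓)  00101(✓)  00110(✓)  01000(✓)  01001(✓)  01110(✓)  10000(✓)  10001(✓)  10010(✓)  10100(✓)  11110(✓)
size-2^1 implicants → -0001  -1110  0-001  0-110  00-01  000-1  0100-  10-00  100-0  1000-
Unchecked terms (primes): -0001, -1110, 0-001, 0-110, 00-01, 000-1, 0100-, 10-00, 100-0, 1000-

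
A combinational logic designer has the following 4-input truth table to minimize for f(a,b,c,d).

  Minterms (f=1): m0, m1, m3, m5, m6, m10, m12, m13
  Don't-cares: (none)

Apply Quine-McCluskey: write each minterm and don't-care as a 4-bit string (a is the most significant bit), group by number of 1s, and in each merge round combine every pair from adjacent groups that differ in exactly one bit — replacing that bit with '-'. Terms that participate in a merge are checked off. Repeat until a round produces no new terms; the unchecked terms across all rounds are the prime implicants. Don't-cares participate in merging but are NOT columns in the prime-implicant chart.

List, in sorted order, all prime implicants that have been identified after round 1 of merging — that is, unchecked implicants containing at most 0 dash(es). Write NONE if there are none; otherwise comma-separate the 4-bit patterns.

size-2^0 implicants → 0000(✓)  0001(✓)  0011(✓)  0101(✓)  0110  1010  1100(✓)  1101(✓)
size-2^1 implicants → -101  0-01  00-1  000-  110-
Unchecked terms (primes): -101, 0-01, 00-1, 000-, 0110, 1010, 110-

0110, 1010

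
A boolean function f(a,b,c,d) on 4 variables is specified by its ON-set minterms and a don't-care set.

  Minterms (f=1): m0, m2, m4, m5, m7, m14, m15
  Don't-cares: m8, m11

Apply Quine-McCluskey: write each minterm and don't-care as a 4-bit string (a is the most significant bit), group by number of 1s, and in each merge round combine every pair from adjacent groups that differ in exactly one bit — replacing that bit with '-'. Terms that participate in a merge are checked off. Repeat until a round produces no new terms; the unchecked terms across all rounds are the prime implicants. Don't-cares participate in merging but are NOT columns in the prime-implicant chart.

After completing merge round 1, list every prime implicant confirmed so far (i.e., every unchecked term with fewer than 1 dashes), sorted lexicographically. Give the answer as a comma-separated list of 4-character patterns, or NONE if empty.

[col 0] 0000*, 0010*, 0100*, 0101*, 0111*, 1000*, 1011*, 1110*, 1111*
[col 1] -000, -111, 0-00, 00-0, 01-1, 010-, 1-11, 111-
Prime implicants: -000, -111, 0-00, 00-0, 01-1, 010-, 1-11, 111-

NONE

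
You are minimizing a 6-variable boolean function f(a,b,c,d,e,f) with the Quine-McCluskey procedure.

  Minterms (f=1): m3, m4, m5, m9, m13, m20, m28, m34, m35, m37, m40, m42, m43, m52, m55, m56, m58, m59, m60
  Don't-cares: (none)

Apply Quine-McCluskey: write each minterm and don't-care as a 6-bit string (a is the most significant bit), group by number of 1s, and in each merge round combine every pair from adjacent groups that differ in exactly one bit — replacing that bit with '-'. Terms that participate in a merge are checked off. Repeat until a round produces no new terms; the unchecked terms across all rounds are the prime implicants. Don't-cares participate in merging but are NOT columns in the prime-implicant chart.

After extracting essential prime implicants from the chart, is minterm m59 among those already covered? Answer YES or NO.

YES

[col 0] 000011*, 000100*, 000101*, 001001*, 001101*, 010100*, 011100*, 100010*, 100011*, 100101*, 101000*, 101010*, 101011*, 110100*, 110111, 111000*, 111010*, 111011*, 111100*
[col 1] -00011, -00101, -10100*, -11100*, 0-0100, 00-101, 00010-, 001-01, 01-100*, 1-1000*, 1-1010*, 1-1011*, 10-010*, 10-011*, 10001-*, 1010-0*, 10101-*, 11-100*, 111-00, 1110-0*, 11101-*
[col 2] -1-100, 1-10-0, 1-101-, 10-01-
Prime implicants: -00011, -00101, -1-100, 0-0100, 00-101, 00010-, 001-01, 1-10-0, 1-101-, 10-01-, 110111, 111-00
PI chart (minterm → PIs covering it):
  3 | -00011  (sole → essential)
  4 | 0-0100,00010-
  5 | -00101,00-101,00010-
  9 | 001-01  (sole → essential)
  13 | 00-101,001-01
  20 | -1-100,0-0100
  28 | -1-100  (sole → essential)
  34 | 10-01-  (sole → essential)
  35 | -00011,10-01-
  37 | -00101  (sole → essential)
  40 | 1-10-0  (sole → essential)
  42 | 1-10-0,1-101-,10-01-
  43 | 1-101-,10-01-
  52 | -1-100  (sole → essential)
  55 | 110111  (sole → essential)
  56 | 1-10-0,111-00
  58 | 1-10-0,1-101-
  59 | 1-101-  (sole → essential)
  60 | -1-100,111-00
Essential prime implicants: -00011, -00101, -1-100, 001-01, 1-10-0, 1-101-, 10-01-, 110111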